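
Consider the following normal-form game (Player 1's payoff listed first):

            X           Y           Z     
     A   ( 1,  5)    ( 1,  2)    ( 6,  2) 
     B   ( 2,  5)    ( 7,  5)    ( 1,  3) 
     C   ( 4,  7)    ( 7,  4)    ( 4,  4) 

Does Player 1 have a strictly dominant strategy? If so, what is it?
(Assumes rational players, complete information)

No strictly dominant strategy exists for Player 1

Work:
A strategy strictly dominates another if it gives a strictly higher payoff against every opponent action. Compare each pair of P1's strategies column-by-column:
  A vs B: [1 vs 2, 1 vs 7, 6 vs 1] → A does not strictly dominate B (column X: 1 ≤ 2)
  A vs C: [1 vs 4, 1 vs 7, 6 vs 4] → A does not strictly dominate C (column X: 1 ≤ 4)
  B vs A: [2 vs 1, 7 vs 1, 1 vs 6] → B does not strictly dominate A (column Z: 1 ≤ 6)
  B vs C: [2 vs 4, 7 vs 7, 1 vs 4] → B does not strictly dominate C (column X: 2 ≤ 4)
  C vs A: [4 vs 1, 7 vs 1, 4 vs 6] → C does not strictly dominate A (column Z: 4 ≤ 6)
  C vs B: [4 vs 2, 7 vs 7, 4 vs 1] → C does not strictly dominate B (column Y: 7 ≤ 7)
No single strategy strictly dominates all others → no strictly dominant strategy.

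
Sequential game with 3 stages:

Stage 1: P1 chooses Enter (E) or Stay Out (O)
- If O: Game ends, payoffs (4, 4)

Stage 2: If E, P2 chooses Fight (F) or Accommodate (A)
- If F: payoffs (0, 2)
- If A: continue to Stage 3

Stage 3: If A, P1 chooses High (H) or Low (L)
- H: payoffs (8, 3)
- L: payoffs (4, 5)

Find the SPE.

SPE: (E, A, H); Outcome (8, 3)

Work:
Stage 3: P1 chooses H (8 vs 4)
Stage 2: P2: F->2, A->3 (anticipating H). Choose A
Stage 1: P1: O->4, E->8 (anticipating A, H). Choose E
SPE path: E -> A -> H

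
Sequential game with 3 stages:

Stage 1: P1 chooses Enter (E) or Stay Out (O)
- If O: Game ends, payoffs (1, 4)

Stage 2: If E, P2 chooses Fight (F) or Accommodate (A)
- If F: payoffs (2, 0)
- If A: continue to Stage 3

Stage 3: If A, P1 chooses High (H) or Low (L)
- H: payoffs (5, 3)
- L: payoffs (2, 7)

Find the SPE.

SPE: (E, A, H); Outcome (5, 3)

Work:
Stage 3: P1 chooses H (5 vs 2)
Stage 2: P2: F->0, A->3 (anticipating H). Choose A
Stage 1: P1: O->1, E->5 (anticipating A, H). Choose E
SPE path: E -> A -> H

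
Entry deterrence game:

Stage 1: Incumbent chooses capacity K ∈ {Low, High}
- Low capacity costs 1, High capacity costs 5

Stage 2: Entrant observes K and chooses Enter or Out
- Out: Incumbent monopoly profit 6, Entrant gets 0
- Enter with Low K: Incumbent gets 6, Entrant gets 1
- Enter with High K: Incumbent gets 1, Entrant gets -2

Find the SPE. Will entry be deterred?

SPE: (Low, Enter|Low, Out|High); Entry not deterred. Incumbent net profit = 5, Entrant gets 1

Work:
After Low K: Entrant enters (1 > 0)
After High K: Entrant stays out (-2 < 0)
Incumbent: Low → 6−1=5, High → 6−5=1
Incumbent chooses Low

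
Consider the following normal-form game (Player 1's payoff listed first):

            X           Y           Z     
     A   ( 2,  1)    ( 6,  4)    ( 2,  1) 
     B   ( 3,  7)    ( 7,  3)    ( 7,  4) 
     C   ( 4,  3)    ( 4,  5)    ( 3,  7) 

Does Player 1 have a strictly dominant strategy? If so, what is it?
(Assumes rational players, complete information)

No strictly dominant strategy exists for Player 1

Work:
A strategy strictly dominates another if it gives a strictly higher payoff against every opponent action. Compare each pair of P1's strategies column-by-column:
  A vs B: [2 vs 3, 6 vs 7, 2 vs 7] → A does not strictly dominate B (column X: 2 ≤ 3)
  A vs C: [2 vs 4, 6 vs 4, 2 vs 3] → A does not strictly dominate C (column X: 2 ≤ 4)
  B vs A: [3 vs 2, 7 vs 6, 7 vs 2] → B strictly dominates A
  B vs C: [3 vs 4, 7 vs 4, 7 vs 3] → B does not strictly dominate C (column X: 3 ≤ 4)
  C vs A: [4 vs 2, 4 vs 6, 3 vs 2] → C does not strictly dominate A (column Y: 4 ≤ 6)
  C vs B: [4 vs 3, 4 vs 7, 3 vs 7] → C does not strictly dominate B (column Y: 4 ≤ 7)
No single strategy strictly dominates all others → no strictly dominant strategy.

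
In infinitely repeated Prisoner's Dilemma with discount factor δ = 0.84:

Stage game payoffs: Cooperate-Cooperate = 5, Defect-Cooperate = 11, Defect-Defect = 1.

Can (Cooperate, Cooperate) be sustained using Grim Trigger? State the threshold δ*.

δ* = 0.6; since δ = 0.84 ≥ 0.6, cooperation can be sustained

Work:
For Grim Trigger:
Cooperate forever: 5/(1-δ)
Defect then punished: 11 + 1·δ/(1-δ)
Need: 5/(1-δ) ≥ 11 + 1·δ/(1-δ)
Solving: δ ≥ (T-R)/(T-P) = (11-5)/(11-1) = 0.6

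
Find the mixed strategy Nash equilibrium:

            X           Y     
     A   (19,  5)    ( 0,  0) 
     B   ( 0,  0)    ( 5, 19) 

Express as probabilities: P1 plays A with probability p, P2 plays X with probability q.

p = 0.7917, q = 0.2083

Work:
Find probabilities that make opponent indifferent:
P2 chooses q to make P1 indifferent between A and B
P1 chooses p to make P2 indifferent between X and Y
Mixed NE: P1 plays (A: 0.7917, B: 0.2083), P2 plays (X: 0.2083, Y: 0.7917)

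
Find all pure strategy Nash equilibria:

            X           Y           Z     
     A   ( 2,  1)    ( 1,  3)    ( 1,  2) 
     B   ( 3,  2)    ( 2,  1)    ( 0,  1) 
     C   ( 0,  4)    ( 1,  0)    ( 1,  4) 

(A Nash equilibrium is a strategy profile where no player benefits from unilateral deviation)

Nash equilibrium: (B, X), (C, Z)

Work:
Best responses:
  P1 vs X: payoffs [2, 3, 0] → best response B (payoff 3)
  P1 vs Y: payoffs [1, 2, 1] → best response B (payoff 2)
  P1 vs Z: payoffs [1, 0, 1] → best response A/C (payoff 1)
  P2 vs A: payoffs [1, 3, 2] → best response Y (payoff 3)
  P2 vs B: payoffs [2, 1, 1] → best response X (payoff 2)
  P2 vs C: payoffs [4, 0, 4] → best response X/Z (payoff 4)
Mutual best responses: (B,X), (C,Z) → Nash equilibria.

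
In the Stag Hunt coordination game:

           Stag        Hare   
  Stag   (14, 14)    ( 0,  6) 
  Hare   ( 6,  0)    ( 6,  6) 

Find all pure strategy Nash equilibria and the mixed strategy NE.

Pure NE: (Stag, Stag) and (Hare, Hare); Mixed NE: p = 0.4286, q = 0.4286

Work:
Check pure NE:
(Stag, Stag): (14, 14) - no unilateral deviation beneficial
(Hare, Hare): (6, 6) - no unilateral deviation beneficial
Mixed NE: P1 plays Stag with p = 0.4286, P2 plays Stag with q = 0.4286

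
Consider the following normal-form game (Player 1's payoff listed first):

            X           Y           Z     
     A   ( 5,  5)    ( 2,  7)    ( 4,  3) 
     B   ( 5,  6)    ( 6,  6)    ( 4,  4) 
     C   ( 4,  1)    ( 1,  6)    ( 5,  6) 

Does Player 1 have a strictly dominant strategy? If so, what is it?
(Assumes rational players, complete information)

No strictly dominant strategy exists for Player 1

Work:
A strategy strictly dominates another if it gives a strictly higher payoff against every opponent action. Compare each pair of P1's strategies column-by-column:
  A vs B: [5 vs 5, 2 vs 6, 4 vs 4] → A does not strictly dominate B (column X: 5 ≤ 5)
  A vs C: [5 vs 4, 2 vs 1, 4 vs 5] → A does not strictly dominate C (column Z: 4 ≤ 5)
  B vs A: [5 vs 5, 6 vs 2, 4 vs 4] → B does not strictly dominate A (column X: 5 ≤ 5)
  B vs C: [5 vs 4, 6 vs 1, 4 vs 5] → B does not strictly dominate C (column Z: 4 ≤ 5)
  C vs A: [4 vs 5, 1 vs 2, 5 vs 4] → C does not strictly dominate A (column X: 4 ≤ 5)
  C vs B: [4 vs 5, 1 vs 6, 5 vs 4] → C does not strictly dominate B (column X: 4 ≤ 5)
No single strategy strictly dominates all others → no strictly dominant strategy.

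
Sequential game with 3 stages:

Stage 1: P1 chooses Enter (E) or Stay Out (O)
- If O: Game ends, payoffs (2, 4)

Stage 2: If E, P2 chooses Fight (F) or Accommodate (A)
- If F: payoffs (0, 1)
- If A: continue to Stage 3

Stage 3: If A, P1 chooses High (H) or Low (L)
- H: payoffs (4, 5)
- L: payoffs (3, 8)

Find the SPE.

SPE: (E, A, H); Outcome (4, 5)

Work:
Stage 3: P1 chooses H (4 vs 3)
Stage 2: P2: F->1, A->5 (anticipating H). Choose A
Stage 1: P1: O->2, E->4 (anticipating A, H). Choose E
SPE path: E -> A -> H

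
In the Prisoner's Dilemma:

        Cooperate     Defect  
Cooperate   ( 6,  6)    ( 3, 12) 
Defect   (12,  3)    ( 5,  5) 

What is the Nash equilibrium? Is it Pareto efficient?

(Defect, Defect) is NE; not Pareto efficient

Work:
Defect dominates Cooperate for both players:
If P2 cooperates: Defect (12) > Cooperate (6)
If P2 defects: Defect (5) > Cooperate (3)
NE: (Defect, Defect) with payoff (5, 5)
But (Cooperate, Cooperate) = (6, 6) Pareto dominates (5, 5)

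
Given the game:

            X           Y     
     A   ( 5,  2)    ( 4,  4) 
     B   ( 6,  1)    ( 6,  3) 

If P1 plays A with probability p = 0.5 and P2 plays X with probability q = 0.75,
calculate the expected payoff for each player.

E[P1] = 5.375, E[P2] = 2.0

Work:
E[P1] = p·q·π₁(A,X) + p·(1-q)·π₁(A,Y) + (1-p)·q·π₁(B,X) + (1-p)·(1-q)·π₁(B,Y)
= 0.5·0.75·5 + 0.5·0.25·4 + 0.5·0.75·6 + 0.5·0.25·6
= 5.375

E[P2] = 2.0 (similar calculation)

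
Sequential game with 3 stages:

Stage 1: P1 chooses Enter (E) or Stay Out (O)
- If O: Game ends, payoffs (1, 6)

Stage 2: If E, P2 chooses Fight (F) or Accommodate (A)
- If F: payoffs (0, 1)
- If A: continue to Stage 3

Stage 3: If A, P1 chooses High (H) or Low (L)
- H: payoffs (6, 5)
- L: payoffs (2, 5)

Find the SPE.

SPE: (E, A, H); Outcome (6, 5)

Work:
Stage 3: P1 chooses H (6 vs 2)
Stage 2: P2: F->1, A->5 (anticipating H). Choose A
Stage 1: P1: O->1, E->6 (anticipating A, H). Choose E
SPE path: E -> A -> H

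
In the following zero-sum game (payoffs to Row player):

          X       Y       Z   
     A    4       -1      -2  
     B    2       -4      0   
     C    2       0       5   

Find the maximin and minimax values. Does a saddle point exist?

Maximin = 0, Minimax = 0, Saddle: True

Work:
Row minimums: [-2, -4, 0] → maximin = 0
Column maximums: [4, 0, 5] → minimax = 0
Saddle point exists! Game value = 0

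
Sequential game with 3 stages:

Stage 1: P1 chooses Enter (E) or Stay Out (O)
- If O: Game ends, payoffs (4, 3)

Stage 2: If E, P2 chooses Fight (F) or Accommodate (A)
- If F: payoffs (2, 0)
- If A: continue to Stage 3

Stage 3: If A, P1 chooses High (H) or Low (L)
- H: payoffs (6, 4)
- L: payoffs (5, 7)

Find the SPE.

SPE: (E, A, H); Outcome (6, 4)

Work:
Stage 3: P1 chooses H (6 vs 5)
Stage 2: P2: F->0, A->4 (anticipating H). Choose A
Stage 1: P1: O->4, E->6 (anticipating A, H). Choose E
SPE path: E -> A -> H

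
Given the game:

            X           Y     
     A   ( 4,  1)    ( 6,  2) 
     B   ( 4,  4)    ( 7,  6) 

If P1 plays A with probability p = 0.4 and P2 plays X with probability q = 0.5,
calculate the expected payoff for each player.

E[P1] = 5.3, E[P2] = 3.6

Work:
E[P1] = p·q·π₁(A,X) + p·(1-q)·π₁(A,Y) + (1-p)·q·π₁(B,X) + (1-p)·(1-q)·π₁(B,Y)
= 0.4·0.5·4 + 0.4·0.5·6 + 0.6·0.5·4 + 0.6·0.5·7
= 5.3

E[P2] = 3.6 (similar calculation)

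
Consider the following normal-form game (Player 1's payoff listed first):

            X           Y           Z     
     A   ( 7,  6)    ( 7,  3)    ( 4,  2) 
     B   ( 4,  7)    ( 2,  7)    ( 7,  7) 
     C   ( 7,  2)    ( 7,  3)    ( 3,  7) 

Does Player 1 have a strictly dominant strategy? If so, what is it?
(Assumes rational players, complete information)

No strictly dominant strategy exists for Player 1

Work:
A strategy strictly dominates another if it gives a strictly higher payoff against every opponent action. Compare each pair of P1's strategies column-by-column:
  A vs B: [7 vs 4, 7 vs 2, 4 vs 7] → A does not strictly dominate B (column Z: 4 ≤ 7)
  A vs C: [7 vs 7, 7 vs 7, 4 vs 3] → A does not strictly dominate C (column X: 7 ≤ 7)
  B vs A: [4 vs 7, 2 vs 7, 7 vs 4] → B does not strictly dominate A (column X: 4 ≤ 7)
  B vs C: [4 vs 7, 2 vs 7, 7 vs 3] → B does not strictly dominate C (column X: 4 ≤ 7)
  C vs A: [7 vs 7, 7 vs 7, 3 vs 4] → C does not strictly dominate A (column X: 7 ≤ 7)
  C vs B: [7 vs 4, 7 vs 2, 3 vs 7] → C does not strictly dominate B (column Z: 3 ≤ 7)
No single strategy strictly dominates all others → no strictly dominant strategy.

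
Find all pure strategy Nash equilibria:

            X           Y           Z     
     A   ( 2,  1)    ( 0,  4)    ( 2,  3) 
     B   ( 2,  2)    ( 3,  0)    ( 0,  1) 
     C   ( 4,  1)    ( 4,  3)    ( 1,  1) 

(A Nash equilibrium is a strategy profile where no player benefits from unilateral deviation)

Nash equilibrium: (C, Y)

Work:
Best responses:
  P1 vs X: payoffs [2, 2, 4] → best response C (payoff 4)
  P1 vs Y: payoffs [0, 3, 4] → best response C (payoff 4)
  P1 vs Z: payoffs [2, 0, 1] → best response A (payoff 2)
  P2 vs A: payoffs [1, 4, 3] → best response Y (payoff 4)
  P2 vs B: payoffs [2, 0, 1] → best response X (payoff 2)
  P2 vs C: payoffs [1, 3, 1] → best response Y (payoff 3)
Mutual best responses: (C,Y) → Nash equilibria.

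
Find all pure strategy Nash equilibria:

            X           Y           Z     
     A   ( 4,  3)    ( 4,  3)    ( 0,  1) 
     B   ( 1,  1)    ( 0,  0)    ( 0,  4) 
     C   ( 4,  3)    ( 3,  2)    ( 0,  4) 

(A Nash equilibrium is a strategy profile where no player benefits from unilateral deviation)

Nash equilibrium: (A, X), (A, Y), (B, Z), (C, Z)

Work:
Best responses:
  P1 vs X: payoffs [4, 1, 4] → best response A/C (payoff 4)
  P1 vs Y: payoffs [4, 0, 3] → best response A (payoff 4)
  P1 vs Z: payoffs [0, 0, 0] → best response A/B/C (payoff 0)
  P2 vs A: payoffs [3, 3, 1] → best response X/Y (payoff 3)
  P2 vs B: payoffs [1, 0, 4] → best response Z (payoff 4)
  P2 vs C: payoffs [3, 2, 4] → best response Z (payoff 4)
Mutual best responses: (A,X), (A,Y), (B,Z), (C,Z) → Nash equilibria.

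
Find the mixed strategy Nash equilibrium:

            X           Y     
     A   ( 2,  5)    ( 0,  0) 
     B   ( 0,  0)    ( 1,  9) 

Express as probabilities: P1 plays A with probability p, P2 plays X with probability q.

p = 0.6429, q = 0.3333

Work:
Find probabilities that make opponent indifferent:
P2 chooses q to make P1 indifferent between A and B
P1 chooses p to make P2 indifferent between X and Y
Mixed NE: P1 plays (A: 0.6429, B: 0.3571), P2 plays (X: 0.3333, Y: 0.6667)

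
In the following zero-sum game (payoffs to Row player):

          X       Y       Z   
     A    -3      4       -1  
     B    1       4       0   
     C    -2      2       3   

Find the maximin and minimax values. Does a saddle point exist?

Maximin = 0, Minimax = 1, Saddle: False

Work:
Row minimums: [-3, 0, -2] → maximin = 0
Column maximums: [1, 4, 3] → minimax = 1
No saddle point (maximin ≠ minimax). Mixed strategy needed.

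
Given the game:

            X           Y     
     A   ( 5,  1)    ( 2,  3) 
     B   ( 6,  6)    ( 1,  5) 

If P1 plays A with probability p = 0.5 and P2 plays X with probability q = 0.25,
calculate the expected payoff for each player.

E[P1] = 2.5, E[P2] = 3.875

Work:
E[P1] = p·q·π₁(A,X) + p·(1-q)·π₁(A,Y) + (1-p)·q·π₁(B,X) + (1-p)·(1-q)·π₁(B,Y)
= 0.5·0.25·5 + 0.5·0.75·2 + 0.5·0.25·6 + 0.5·0.75·1
= 2.5

E[P2] = 3.875 (similar calculation)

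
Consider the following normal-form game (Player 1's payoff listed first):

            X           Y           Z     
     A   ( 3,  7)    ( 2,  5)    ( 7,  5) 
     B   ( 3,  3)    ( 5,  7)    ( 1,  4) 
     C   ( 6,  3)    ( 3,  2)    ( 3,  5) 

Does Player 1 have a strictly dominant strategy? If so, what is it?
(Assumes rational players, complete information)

No strictly dominant strategy exists for Player 1

Work:
A strategy strictly dominates another if it gives a strictly higher payoff against every opponent action. Compare each pair of P1's strategies column-by-column:
  A vs B: [3 vs 3, 2 vs 5, 7 vs 1] → A does not strictly dominate B (column X: 3 ≤ 3)
  A vs C: [3 vs 6, 2 vs 3, 7 vs 3] → A does not strictly dominate C (column X: 3 ≤ 6)
  B vs A: [3 vs 3, 5 vs 2, 1 vs 7] → B does not strictly dominate A (column X: 3 ≤ 3)
  B vs C: [3 vs 6, 5 vs 3, 1 vs 3] → B does not strictly dominate C (column X: 3 ≤ 6)
  C vs A: [6 vs 3, 3 vs 2, 3 vs 7] → C does not strictly dominate A (column Z: 3 ≤ 7)
  C vs B: [6 vs 3, 3 vs 5, 3 vs 1] → C does not strictly dominate B (column Y: 3 ≤ 5)
No single strategy strictly dominates all others → no strictly dominant strategy.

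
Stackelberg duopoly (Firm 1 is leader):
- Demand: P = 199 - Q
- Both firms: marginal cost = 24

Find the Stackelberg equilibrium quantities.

q₁* (leader) = 87.5, q₂* (follower) = 43.75

Work:
Follower's reaction: q₂ = (a - c - q₁)/2
Leader substitutes: π₁ = q₁·(a - q₁ - (a-c-q₁)/2 - c)
FOC: q₁* = (199 - 24)/2 = 87.50
Then: q₂* = (199 - 24 - 87.5)/2 = 43.75
Leader has first-mover advantage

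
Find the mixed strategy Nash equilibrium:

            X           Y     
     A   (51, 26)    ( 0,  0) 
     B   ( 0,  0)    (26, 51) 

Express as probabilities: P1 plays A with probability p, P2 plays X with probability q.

p = 0.6623, q = 0.3377

Work:
Find probabilities that make opponent indifferent:
P2 chooses q to make P1 indifferent between A and B
P1 chooses p to make P2 indifferent between X and Y
Mixed NE: P1 plays (A: 0.6623, B: 0.3377), P2 plays (X: 0.3377, Y: 0.6623)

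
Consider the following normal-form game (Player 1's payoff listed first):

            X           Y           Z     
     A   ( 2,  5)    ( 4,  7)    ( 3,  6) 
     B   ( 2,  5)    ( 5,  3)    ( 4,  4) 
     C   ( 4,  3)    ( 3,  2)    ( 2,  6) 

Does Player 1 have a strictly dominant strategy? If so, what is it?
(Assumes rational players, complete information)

No strictly dominant strategy exists for Player 1

Work:
A strategy strictly dominates another if it gives a strictly higher payoff against every opponent action. Compare each pair of P1's strategies column-by-column:
  A vs B: [2 vs 2, 4 vs 5, 3 vs 4] → A does not strictly dominate B (column X: 2 ≤ 2)
  A vs C: [2 vs 4, 4 vs 3, 3 vs 2] → A does not strictly dominate C (column X: 2 ≤ 4)
  B vs A: [2 vs 2, 5 vs 4, 4 vs 3] → B does not strictly dominate A (column X: 2 ≤ 2)
  B vs C: [2 vs 4, 5 vs 3, 4 vs 2] → B does not strictly dominate C (column X: 2 ≤ 4)
  C vs A: [4 vs 2, 3 vs 4, 2 vs 3] → C does not strictly dominate A (column Y: 3 ≤ 4)
  C vs B: [4 vs 2, 3 vs 5, 2 vs 4] → C does not strictly dominate B (column Y: 3 ≤ 5)
No single strategy strictly dominates all others → no strictly dominant strategy.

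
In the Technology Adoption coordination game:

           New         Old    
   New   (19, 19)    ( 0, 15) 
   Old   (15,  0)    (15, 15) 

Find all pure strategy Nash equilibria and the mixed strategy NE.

Pure NE: (New, New) and (Old, Old); Mixed NE: p = 0.7895, q = 0.7895

Work:
Check pure NE:
(New, New): (19, 19) - no unilateral deviation beneficial
(Old, Old): (15, 15) - no unilateral deviation beneficial
Mixed NE: P1 plays New with p = 0.7895, P2 plays New with q = 0.7895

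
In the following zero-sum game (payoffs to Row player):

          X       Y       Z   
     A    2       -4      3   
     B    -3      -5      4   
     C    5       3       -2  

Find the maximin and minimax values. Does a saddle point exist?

Maximin = -2, Minimax = 3, Saddle: False

Work:
Row minimums: [-4, -5, -2] → maximin = -2
Column maximums: [5, 3, 4] → minimax = 3
No saddle point (maximin ≠ minimax). Mixed strategy needed.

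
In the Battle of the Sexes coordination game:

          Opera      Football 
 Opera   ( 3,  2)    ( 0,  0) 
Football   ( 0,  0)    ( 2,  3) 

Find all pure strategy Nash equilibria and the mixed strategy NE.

Pure NE: (Opera, Opera) and (Football, Football); Mixed NE: p = 0.6, q = 0.4

Work:
Check pure NE:
(Opera, Opera): (3, 2) - no unilateral deviation beneficial
(Football, Football): (2, 3) - no unilateral deviation beneficial
Mixed NE: P1 plays Opera with p = 0.6, P2 plays Opera with q = 0.4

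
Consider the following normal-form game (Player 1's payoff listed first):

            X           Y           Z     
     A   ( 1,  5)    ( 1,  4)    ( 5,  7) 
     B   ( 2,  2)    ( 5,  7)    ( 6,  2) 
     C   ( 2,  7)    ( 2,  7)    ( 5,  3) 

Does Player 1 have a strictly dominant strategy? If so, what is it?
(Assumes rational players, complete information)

No strictly dominant strategy exists for Player 1

Work:
A strategy strictly dominates another if it gives a strictly higher payoff against every opponent action. Compare each pair of P1's strategies column-by-column:
  A vs B: [1 vs 2, 1 vs 5, 5 vs 6] → A does not strictly dominate B (column X: 1 ≤ 2)
  A vs C: [1 vs 2, 1 vs 2, 5 vs 5] → A does not strictly dominate C (column X: 1 ≤ 2)
  B vs A: [2 vs 1, 5 vs 1, 6 vs 5] → B strictly dominates A
  B vs C: [2 vs 2, 5 vs 2, 6 vs 5] → B does not strictly dominate C (column X: 2 ≤ 2)
  C vs A: [2 vs 1, 2 vs 1, 5 vs 5] → C does not strictly dominate A (column Z: 5 ≤ 5)
  C vs B: [2 vs 2, 2 vs 5, 5 vs 6] → C does not strictly dominate B (column X: 2 ≤ 2)
No single strategy strictly dominates all others → no strictly dominant strategy.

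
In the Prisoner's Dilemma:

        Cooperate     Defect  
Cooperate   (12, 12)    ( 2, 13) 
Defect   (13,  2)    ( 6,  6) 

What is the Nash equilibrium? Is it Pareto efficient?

(Defect, Defect) is NE; not Pareto efficient

Work:
Defect dominates Cooperate for both players:
If P2 cooperates: Defect (13) > Cooperate (12)
If P2 defects: Defect (6) > Cooperate (2)
NE: (Defect, Defect) with payoff (6, 6)
But (Cooperate, Cooperate) = (12, 12) Pareto dominates (6, 6)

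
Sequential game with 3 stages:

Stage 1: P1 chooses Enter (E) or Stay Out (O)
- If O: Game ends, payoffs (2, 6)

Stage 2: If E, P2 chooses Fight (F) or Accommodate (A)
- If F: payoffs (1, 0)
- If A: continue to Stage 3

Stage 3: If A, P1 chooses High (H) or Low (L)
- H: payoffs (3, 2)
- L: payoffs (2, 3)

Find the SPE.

SPE: (E, A, H); Outcome (3, 2)

Work:
Stage 3: P1 chooses H (3 vs 2)
Stage 2: P2: F->0, A->2 (anticipating H). Choose A
Stage 1: P1: O->2, E->3 (anticipating A, H). Choose E
SPE path: E -> A -> H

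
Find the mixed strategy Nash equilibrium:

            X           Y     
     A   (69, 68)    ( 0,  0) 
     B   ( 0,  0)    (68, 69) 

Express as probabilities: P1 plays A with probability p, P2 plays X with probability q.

p = 0.5036, q = 0.4964

Work:
Find probabilities that make opponent indifferent:
P2 chooses q to make P1 indifferent between A and B
P1 chooses p to make P2 indifferent between X and Y
Mixed NE: P1 plays (A: 0.5036, B: 0.4964), P2 plays (X: 0.4964, Y: 0.5036)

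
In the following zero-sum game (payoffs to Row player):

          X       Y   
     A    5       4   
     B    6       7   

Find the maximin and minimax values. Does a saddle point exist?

Maximin = 6, Minimax = 6, Saddle: True

Work:
Row minimums: [4, 6] → maximin = 6
Column maximums: [6, 7] → minimax = 6
Saddle point exists! Game value = 6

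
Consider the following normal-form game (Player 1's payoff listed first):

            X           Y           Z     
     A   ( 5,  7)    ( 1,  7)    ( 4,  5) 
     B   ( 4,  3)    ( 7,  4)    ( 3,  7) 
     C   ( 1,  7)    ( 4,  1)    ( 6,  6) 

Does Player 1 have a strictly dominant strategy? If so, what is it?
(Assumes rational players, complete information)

No strictly dominant strategy exists for Player 1

Work:
A strategy strictly dominates another if it gives a strictly higher payoff against every opponent action. Compare each pair of P1's strategies column-by-column:
  A vs B: [5 vs 4, 1 vs 7, 4 vs 3] → A does not strictly dominate B (column Y: 1 ≤ 7)
  A vs C: [5 vs 1, 1 vs 4, 4 vs 6] → A does not strictly dominate C (column Y: 1 ≤ 4)
  B vs A: [4 vs 5, 7 vs 1, 3 vs 4] → B does not strictly dominate A (column X: 4 ≤ 5)
  B vs C: [4 vs 1, 7 vs 4, 3 vs 6] → B does not strictly dominate C (column Z: 3 ≤ 6)
  C vs A: [1 vs 5, 4 vs 1, 6 vs 4] → C does not strictly dominate A (column X: 1 ≤ 5)
  C vs B: [1 vs 4, 4 vs 7, 6 vs 3] → C does not strictly dominate B (column X: 1 ≤ 4)
No single strategy strictly dominates all others → no strictly dominant strategy.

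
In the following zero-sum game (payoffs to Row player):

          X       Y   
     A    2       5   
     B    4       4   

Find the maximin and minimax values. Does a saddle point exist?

Maximin = 4, Minimax = 4, Saddle: True

Work:
Row minimums: [2, 4] → maximin = 4
Column maximums: [4, 5] → minimax = 4
Saddle point exists! Game value = 4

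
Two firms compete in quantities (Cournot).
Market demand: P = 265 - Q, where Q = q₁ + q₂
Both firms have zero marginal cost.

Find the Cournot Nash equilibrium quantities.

q₁* = q₂* = 88.33; P* = 88.33

Work:
Profit: π_i = P·q_i = (a - q_i - q_j)·q_i
FOC: ∂π_i/∂q_i = a - 2q_i - q_j = 0
Reaction function: q_i = (265 - q_j)/2
Symmetry: q* = 265/3 = 88.33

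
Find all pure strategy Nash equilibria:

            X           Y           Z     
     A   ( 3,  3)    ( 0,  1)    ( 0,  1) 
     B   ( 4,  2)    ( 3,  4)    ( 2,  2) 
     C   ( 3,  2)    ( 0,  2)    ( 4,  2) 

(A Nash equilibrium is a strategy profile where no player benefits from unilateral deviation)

Nash equilibrium: (B, Y), (C, Z)

Work:
Best responses:
  P1 vs X: payoffs [3, 4, 3] → best response B (payoff 4)
  P1 vs Y: payoffs [0, 3, 0] → best response B (payoff 3)
  P1 vs Z: payoffs [0, 2, 4] → best response C (payoff 4)
  P2 vs A: payoffs [3, 1, 1] → best response X (payoff 3)
  P2 vs B: payoffs [2, 4, 2] → best response Y (payoff 4)
  P2 vs C: payoffs [2, 2, 2] → best response X/Y/Z (payoff 2)
Mutual best responses: (B,Y), (C,Z) → Nash equilibria.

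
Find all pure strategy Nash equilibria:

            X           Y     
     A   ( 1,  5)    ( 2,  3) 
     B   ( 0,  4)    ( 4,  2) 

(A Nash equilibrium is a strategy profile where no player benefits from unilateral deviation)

Nash equilibrium: (A, X)

Work:
Best responses:
  P1 vs X: payoffs [1, 0] → best response A (payoff 1)
  P1 vs Y: payoffs [2, 4] → best response B (payoff 4)
  P2 vs A: payoffs [5, 3] → best response X (payoff 5)
  P2 vs B: payoffs [4, 2] → best response X (payoff 4)
Mutual best responses: (A,X) → Nash equilibria.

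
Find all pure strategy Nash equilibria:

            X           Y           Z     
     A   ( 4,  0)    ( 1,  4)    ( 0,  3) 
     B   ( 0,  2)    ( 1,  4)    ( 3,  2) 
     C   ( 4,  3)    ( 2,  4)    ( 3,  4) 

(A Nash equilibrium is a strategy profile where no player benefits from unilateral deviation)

Nash equilibrium: (C, Y), (C, Z)

Work:
Best responses:
  P1 vs X: payoffs [4, 0, 4] → best response A/C (payoff 4)
  P1 vs Y: payoffs [1, 1, 2] → best response C (payoff 2)
  P1 vs Z: payoffs [0, 3, 3] → best response B/C (payoff 3)
  P2 vs A: payoffs [0, 4, 3] → best response Y (payoff 4)
  P2 vs B: payoffs [2, 4, 2] → best response Y (payoff 4)
  P2 vs C: payoffs [3, 4, 4] → best response Y/Z (payoff 4)
Mutual best responses: (C,Y), (C,Z) → Nash equilibria.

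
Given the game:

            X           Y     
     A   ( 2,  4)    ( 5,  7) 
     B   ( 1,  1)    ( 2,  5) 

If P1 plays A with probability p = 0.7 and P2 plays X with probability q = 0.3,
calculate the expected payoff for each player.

E[P1] = 3.38, E[P2] = 5.41

Work:
E[P1] = p·q·π₁(A,X) + p·(1-q)·π₁(A,Y) + (1-p)·q·π₁(B,X) + (1-p)·(1-q)·π₁(B,Y)
= 0.7·0.3·2 + 0.7·0.7·5 + 0.3·0.3·1 + 0.3·0.7·2
= 3.38

E[P2] = 5.41 (similar calculation)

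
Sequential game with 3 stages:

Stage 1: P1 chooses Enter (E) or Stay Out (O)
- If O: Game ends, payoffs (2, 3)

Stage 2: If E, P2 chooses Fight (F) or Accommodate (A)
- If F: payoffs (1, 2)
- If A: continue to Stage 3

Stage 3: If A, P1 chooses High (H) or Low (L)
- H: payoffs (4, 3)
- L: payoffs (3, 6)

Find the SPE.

SPE: (E, A, H); Outcome (4, 3)

Work:
Stage 3: P1 chooses H (4 vs 3)
Stage 2: P2: F->2, A->3 (anticipating H). Choose A
Stage 1: P1: O->2, E->4 (anticipating A, H). Choose E
SPE path: E -> A -> H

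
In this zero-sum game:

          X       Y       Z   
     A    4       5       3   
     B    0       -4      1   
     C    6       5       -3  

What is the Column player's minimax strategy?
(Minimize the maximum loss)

Column should play Z, value = 3

Work:
Column player minimizes Row's maximum payoff:
Column X: max payoff to Row = 6
Column Y: max payoff to Row = 5
Column Z: max payoff to Row = 3
Minimum is 3, achieved by column Z.
Minimax strategy: Z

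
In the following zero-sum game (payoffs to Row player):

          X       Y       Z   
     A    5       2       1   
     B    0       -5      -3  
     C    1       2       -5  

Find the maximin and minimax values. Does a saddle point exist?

Maximin = 1, Minimax = 1, Saddle: True

Work:
Row minimums: [1, -5, -5] → maximin = 1
Column maximums: [5, 2, 1] → minimax = 1
Saddle point exists! Game value = 1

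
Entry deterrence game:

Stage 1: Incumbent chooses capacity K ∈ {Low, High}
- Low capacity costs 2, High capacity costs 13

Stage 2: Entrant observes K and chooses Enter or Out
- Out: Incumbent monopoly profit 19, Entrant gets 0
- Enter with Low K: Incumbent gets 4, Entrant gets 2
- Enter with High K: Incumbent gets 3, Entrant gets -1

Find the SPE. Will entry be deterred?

SPE: (High, Enter|Low, Out|High); Entry deterred. Incumbent net profit = 6

Work:
After Low K: Entrant enters (2 > 0)
After High K: Entrant stays out (-1 < 0)
Incumbent: Low → 4−2=2, High → 19−13=6
Incumbent chooses High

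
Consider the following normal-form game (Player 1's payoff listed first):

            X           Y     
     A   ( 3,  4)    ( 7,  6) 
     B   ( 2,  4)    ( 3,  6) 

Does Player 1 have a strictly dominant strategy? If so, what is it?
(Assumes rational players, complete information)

Yes, Player 1's strictly dominant strategy is A

Work:
A strategy strictly dominates another if it gives a strictly higher payoff against every opponent action. Compare each pair of P1's strategies column-by-column:
  A vs B: [3 vs 2, 7 vs 3] → A strictly dominates B
  B vs A: [2 vs 3, 3 vs 7] → B does not strictly dominate A (column X: 2 ≤ 3)
A strictly dominates every other strategy → strictly dominant.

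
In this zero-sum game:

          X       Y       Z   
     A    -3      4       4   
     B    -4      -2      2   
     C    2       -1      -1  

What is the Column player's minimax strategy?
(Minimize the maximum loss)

Column should play X, value = 2

Work:
Column player minimizes Row's maximum payoff:
Column X: max payoff to Row = 2
Column Y: max payoff to Row = 4
Column Z: max payoff to Row = 4
Minimum is 2, achieved by column X.
Minimax strategy: X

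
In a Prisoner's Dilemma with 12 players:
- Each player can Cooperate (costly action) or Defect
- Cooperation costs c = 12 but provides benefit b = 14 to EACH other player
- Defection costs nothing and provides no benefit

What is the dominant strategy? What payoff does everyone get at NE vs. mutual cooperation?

Dominant: Defect; NE payoff = 0; Coop payoff = 142

Work:
Defect dominates (saves cost c = 12, benefit to others is external)
NE: All defect → everyone gets 0
If all cooperate: each receives (11)×14 - 12 = 142
Social dilemma: 142 > 0 but NE gives 0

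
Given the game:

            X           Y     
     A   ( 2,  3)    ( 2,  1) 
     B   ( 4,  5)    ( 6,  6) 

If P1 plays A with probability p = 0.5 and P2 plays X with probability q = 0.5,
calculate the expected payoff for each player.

E[P1] = 3.5, E[P2] = 3.75

Work:
E[P1] = p·q·π₁(A,X) + p·(1-q)·π₁(A,Y) + (1-p)·q·π₁(B,X) + (1-p)·(1-q)·π₁(B,Y)
= 0.5·0.5·2 + 0.5·0.5·2 + 0.5·0.5·4 + 0.5·0.5·6
= 3.5

E[P2] = 3.75 (similar calculation)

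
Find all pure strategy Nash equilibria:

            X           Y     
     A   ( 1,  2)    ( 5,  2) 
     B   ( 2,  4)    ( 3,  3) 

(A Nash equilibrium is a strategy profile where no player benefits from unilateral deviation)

Nash equilibrium: (A, Y), (B, X)

Work:
Best responses:
  P1 vs X: payoffs [1, 2] → best response B (payoff 2)
  P1 vs Y: payoffs [5, 3] → best response A (payoff 5)
  P2 vs A: payoffs [2, 2] → best response X/Y (payoff 2)
  P2 vs B: payoffs [4, 3] → best response X (payoff 4)
Mutual best responses: (A,Y), (B,X) → Nash equilibria.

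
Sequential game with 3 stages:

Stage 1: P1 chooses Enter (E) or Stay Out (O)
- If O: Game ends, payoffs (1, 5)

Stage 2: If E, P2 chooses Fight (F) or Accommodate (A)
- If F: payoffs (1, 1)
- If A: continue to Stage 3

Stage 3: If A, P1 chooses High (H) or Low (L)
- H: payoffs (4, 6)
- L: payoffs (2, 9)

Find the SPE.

SPE: (E, A, H); Outcome (4, 6)

Work:
Stage 3: P1 chooses H (4 vs 2)
Stage 2: P2: F->1, A->6 (anticipating H). Choose A
Stage 1: P1: O->1, E->4 (anticipating A, H). Choose E
SPE path: E -> A -> H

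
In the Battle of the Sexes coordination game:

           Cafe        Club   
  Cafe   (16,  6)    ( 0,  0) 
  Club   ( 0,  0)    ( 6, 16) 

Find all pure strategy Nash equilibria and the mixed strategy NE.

Pure NE: (Cafe, Cafe) and (Club, Club); Mixed NE: p = 0.7273, q = 0.2727

Work:
Check pure NE:
(Cafe, Cafe): (16, 6) - no unilateral deviation beneficial
(Club, Club): (6, 16) - no unilateral deviation beneficial
Mixed NE: P1 plays Cafe with p = 0.7273, P2 plays Cafe with q = 0.2727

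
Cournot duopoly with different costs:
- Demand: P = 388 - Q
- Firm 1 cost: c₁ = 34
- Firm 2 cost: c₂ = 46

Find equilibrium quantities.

q₁* = 122.0, q₂* = 110.0

Work:
Reaction: q₁ = (388 - 34 - q₂)/2
Reaction: q₂ = (388 - 46 - q₁)/2
Solve simultaneously:
q₁* = (388 - 2×34 + 46)/3 = 122.0
q₂* = (388 - 2×46 + 34)/3 = 110.0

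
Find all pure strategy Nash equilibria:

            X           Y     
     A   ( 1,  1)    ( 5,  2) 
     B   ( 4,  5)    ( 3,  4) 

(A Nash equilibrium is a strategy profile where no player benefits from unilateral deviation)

Nash equilibrium: (A, Y), (B, X)

Work:
Best responses:
  P1 vs X: payoffs [1, 4] → best response B (payoff 4)
  P1 vs Y: payoffs [5, 3] → best response A (payoff 5)
  P2 vs A: payoffs [1, 2] → best response Y (payoff 2)
  P2 vs B: payoffs [5, 4] → best response X (payoff 5)
Mutual best responses: (A,Y), (B,X) → Nash equilibria.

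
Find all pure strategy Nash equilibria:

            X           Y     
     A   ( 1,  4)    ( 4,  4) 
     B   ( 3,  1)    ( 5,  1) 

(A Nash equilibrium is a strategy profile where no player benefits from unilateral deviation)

Nash equilibrium: (B, X), (B, Y)

Work:
Best responses:
  P1 vs X: payoffs [1, 3] → best response B (payoff 3)
  P1 vs Y: payoffs [4, 5] → best response B (payoff 5)
  P2 vs A: payoffs [4, 4] → best response X/Y (payoff 4)
  P2 vs B: payoffs [1, 1] → best response X/Y (payoff 1)
Mutual best responses: (B,X), (B,Y) → Nash equilibria.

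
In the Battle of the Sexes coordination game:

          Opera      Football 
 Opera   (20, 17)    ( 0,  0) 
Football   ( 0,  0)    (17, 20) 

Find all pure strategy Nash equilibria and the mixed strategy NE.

Pure NE: (Opera, Opera) and (Football, Football); Mixed NE: p = 0.5405, q = 0.4595

Work:
Check pure NE:
(Opera, Opera): (20, 17) - no unilateral deviation beneficial
(Football, Football): (17, 20) - no unilateral deviation beneficial
Mixed NE: P1 plays Opera with p = 0.5405, P2 plays Opera with q = 0.4595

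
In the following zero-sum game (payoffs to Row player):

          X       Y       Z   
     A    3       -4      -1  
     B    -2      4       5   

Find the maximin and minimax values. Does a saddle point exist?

Maximin = -2, Minimax = 3, Saddle: False

Work:
Row minimums: [-4, -2] → maximin = -2
Column maximums: [3, 4, 5] → minimax = 3
No saddle point (maximin ≠ minimax). Mixed strategy needed.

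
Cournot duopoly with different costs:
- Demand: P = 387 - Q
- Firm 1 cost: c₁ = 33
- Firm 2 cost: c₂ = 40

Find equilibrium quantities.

q₁* = 120.33, q₂* = 113.33

Work:
Reaction: q₁ = (387 - 33 - q₂)/2
Reaction: q₂ = (387 - 40 - q₁)/2
Solve simultaneously:
q₁* = (387 - 2×33 + 40)/3 = 120.33
q₂* = (387 - 2×40 + 33)/3 = 113.33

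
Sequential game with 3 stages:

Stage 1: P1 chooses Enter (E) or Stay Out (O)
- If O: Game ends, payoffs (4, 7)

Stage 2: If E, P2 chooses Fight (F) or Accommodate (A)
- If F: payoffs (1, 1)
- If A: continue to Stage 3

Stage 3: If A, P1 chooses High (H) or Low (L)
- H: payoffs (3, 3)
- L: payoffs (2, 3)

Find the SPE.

SPE: (O, A, H); Outcome (4, 7)

Work:
Stage 3: P1 chooses H (3 vs 2)
Stage 2: P2: F->1, A->3 (anticipating H). Choose A
Stage 1: P1: O->4, E->3 (anticipating A, H). Choose O
SPE path: O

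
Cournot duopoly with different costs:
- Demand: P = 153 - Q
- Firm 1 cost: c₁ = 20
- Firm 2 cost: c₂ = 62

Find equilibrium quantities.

q₁* = 58.33, q₂* = 16.33

Work:
Reaction: q₁ = (153 - 20 - q₂)/2
Reaction: q₂ = (153 - 62 - q₁)/2
Solve simultaneously:
q₁* = (153 - 2×20 + 62)/3 = 58.33
q₂* = (153 - 2×62 + 20)/3 = 16.33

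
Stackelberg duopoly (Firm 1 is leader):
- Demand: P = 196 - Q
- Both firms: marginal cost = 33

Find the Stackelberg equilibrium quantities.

q₁* (leader) = 81.5, q₂* (follower) = 40.75

Work:
Follower's reaction: q₂ = (a - c - q₁)/2
Leader substitutes: π₁ = q₁·(a - q₁ - (a-c-q₁)/2 - c)
FOC: q₁* = (196 - 33)/2 = 81.50
Then: q₂* = (196 - 33 - 81.5)/2 = 40.75
Leader has first-mover advantage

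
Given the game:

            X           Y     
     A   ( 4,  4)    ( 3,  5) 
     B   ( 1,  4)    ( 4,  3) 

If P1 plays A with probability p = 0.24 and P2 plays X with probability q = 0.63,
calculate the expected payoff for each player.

E[P1] = 2.4748, E[P2] = 3.8076

Work:
E[P1] = p·q·π₁(A,X) + p·(1-q)·π₁(A,Y) + (1-p)·q·π₁(B,X) + (1-p)·(1-q)·π₁(B,Y)
= 0.24·0.63·4 + 0.24·0.37·3 + 0.76·0.63·1 + 0.76·0.37·4
= 2.4748

E[P2] = 3.8076 (similar calculation)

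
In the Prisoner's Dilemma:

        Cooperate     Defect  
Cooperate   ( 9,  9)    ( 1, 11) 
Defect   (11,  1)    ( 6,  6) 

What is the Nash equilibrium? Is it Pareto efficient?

(Defect, Defect) is NE; not Pareto efficient

Work:
Defect dominates Cooperate for both players:
If P2 cooperates: Defect (11) > Cooperate (9)
If P2 defects: Defect (6) > Cooperate (1)
NE: (Defect, Defect) with payoff (6, 6)
But (Cooperate, Cooperate) = (9, 9) Pareto dominates (6, 6)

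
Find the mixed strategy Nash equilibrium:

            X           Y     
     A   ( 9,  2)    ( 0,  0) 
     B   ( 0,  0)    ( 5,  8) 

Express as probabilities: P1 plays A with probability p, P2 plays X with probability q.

p = 0.8, q = 0.3571

Work:
Find probabilities that make opponent indifferent:
P2 chooses q to make P1 indifferent between A and B
P1 chooses p to make P2 indifferent between X and Y
Mixed NE: P1 plays (A: 0.8, B: 0.2), P2 plays (X: 0.3571, Y: 0.6429)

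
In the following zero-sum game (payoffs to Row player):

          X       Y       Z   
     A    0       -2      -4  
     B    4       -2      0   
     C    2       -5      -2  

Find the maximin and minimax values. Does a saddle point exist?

Maximin = -2, Minimax = -2, Saddle: True

Work:
Row minimums: [-4, -2, -5] → maximin = -2
Column maximums: [4, -2, 0] → minimax = -2
Saddle point exists! Game value = -2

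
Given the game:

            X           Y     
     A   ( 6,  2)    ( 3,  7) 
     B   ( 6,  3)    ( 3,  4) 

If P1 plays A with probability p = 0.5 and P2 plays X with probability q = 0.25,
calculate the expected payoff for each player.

E[P1] = 3.75, E[P2] = 4.75

Work:
E[P1] = p·q·π₁(A,X) + p·(1-q)·π₁(A,Y) + (1-p)·q·π₁(B,X) + (1-p)·(1-q)·π₁(B,Y)
= 0.5·0.25·6 + 0.5·0.75·3 + 0.5·0.25·6 + 0.5·0.75·3
= 3.75

E[P2] = 4.75 (similar calculation)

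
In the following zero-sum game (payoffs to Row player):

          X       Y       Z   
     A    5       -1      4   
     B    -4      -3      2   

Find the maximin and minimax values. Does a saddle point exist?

Maximin = -1, Minimax = -1, Saddle: True

Work:
Row minimums: [-1, -4] → maximin = -1
Column maximums: [5, -1, 4] → minimax = -1
Saddle point exists! Game value = -1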